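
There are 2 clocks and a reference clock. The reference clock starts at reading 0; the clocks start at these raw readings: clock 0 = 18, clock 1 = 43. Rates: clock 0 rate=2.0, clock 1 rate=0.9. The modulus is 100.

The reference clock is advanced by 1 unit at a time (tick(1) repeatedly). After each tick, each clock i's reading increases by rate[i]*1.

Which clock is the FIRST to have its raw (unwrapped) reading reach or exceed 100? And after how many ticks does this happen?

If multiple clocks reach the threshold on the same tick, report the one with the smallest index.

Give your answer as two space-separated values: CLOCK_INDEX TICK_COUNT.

Answer: 0 41

Derivation:
clock 0: start=18, rate=2.0, needs 100-18 = 82; ticks = ceil(82/2.0) = ceil(41.0000) = 41; reading at tick 41 = 18 + 2.0*41 = 100.0000
clock 1: start=43, rate=0.9, needs 100-43 = 57; ticks = ceil(57/0.9) = ceil(63.3333) = 64; reading at tick 64 = 43 + 0.9*64 = 100.6000
Minimum tick count = 41; winners = [0]; smallest index = 0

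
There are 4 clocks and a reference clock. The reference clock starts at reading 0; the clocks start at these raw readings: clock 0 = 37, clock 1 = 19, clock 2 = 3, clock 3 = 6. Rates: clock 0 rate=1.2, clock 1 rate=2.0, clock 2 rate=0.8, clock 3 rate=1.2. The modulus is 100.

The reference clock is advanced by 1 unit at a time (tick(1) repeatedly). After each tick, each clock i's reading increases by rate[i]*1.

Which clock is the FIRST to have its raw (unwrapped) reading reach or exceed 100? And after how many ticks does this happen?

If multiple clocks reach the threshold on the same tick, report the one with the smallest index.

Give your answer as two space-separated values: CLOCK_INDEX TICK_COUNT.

Answer: 1 41

Derivation:
clock 0: start=37, rate=1.2, needs 100-37 = 63; ticks = ceil(63/1.2) = ceil(52.5000) = 53; reading at tick 53 = 37 + 1.2*53 = 100.6000
clock 1: start=19, rate=2.0, needs 100-19 = 81; ticks = ceil(81/2.0) = ceil(40.5000) = 41; reading at tick 41 = 19 + 2.0*41 = 101.0000
clock 2: start=3, rate=0.8, needs 100-3 = 97; ticks = ceil(97/0.8) = ceil(121.2500) = 122; reading at tick 122 = 3 + 0.8*122 = 100.6000
clock 3: start=6, rate=1.2, needs 100-6 = 94; ticks = ceil(94/1.2) = ceil(78.3333) = 79; reading at tick 79 = 6 + 1.2*79 = 100.8000
Minimum tick count = 41; winners = [1]; smallest index = 1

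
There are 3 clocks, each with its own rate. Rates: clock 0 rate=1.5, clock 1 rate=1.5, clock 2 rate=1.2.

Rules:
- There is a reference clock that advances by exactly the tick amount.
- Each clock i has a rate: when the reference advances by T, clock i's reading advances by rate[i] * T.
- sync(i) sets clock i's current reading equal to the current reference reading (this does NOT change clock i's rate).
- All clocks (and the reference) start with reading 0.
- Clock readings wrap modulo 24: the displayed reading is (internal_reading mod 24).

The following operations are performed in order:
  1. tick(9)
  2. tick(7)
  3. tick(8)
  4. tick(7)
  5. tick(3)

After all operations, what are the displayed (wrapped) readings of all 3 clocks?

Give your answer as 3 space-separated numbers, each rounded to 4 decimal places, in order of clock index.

Answer: 3.0000 3.0000 16.8000

Derivation:
After op 1 tick(9): ref=9.0000 raw=[13.5000 13.5000 10.8000]
After op 2 tick(7): ref=16.0000 raw=[24.0000 24.0000 19.2000]
After op 3 tick(8): ref=24.0000 raw=[36.0000 36.0000 28.8000]
After op 4 tick(7): ref=31.0000 raw=[46.5000 46.5000 37.2000]
After op 5 tick(3): ref=34.0000 raw=[51.0000 51.0000 40.8000]
Wrap final raw readings (mod 24): 51.0000 mod 24 = 3.0000; 51.0000 mod 24 = 3.0000; 40.8000 mod 24 = 16.8000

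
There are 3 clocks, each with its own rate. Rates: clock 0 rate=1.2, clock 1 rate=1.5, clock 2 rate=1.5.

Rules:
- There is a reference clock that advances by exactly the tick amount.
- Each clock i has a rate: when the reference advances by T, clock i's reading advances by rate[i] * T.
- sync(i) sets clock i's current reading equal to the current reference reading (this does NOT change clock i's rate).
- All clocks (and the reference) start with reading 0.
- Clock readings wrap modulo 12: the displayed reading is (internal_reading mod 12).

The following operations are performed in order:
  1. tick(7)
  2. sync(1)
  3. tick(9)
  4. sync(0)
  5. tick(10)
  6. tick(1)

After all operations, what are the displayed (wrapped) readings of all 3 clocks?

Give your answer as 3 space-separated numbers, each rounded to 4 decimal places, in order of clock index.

After op 1 tick(7): ref=7.0000 raw=[8.4000 10.5000 10.5000]
After op 2 sync(1): ref=7.0000 raw=[8.4000 7.0000 10.5000]
After op 3 tick(9): ref=16.0000 raw=[19.2000 20.5000 24.0000]
After op 4 sync(0): ref=16.0000 raw=[16.0000 20.5000 24.0000]
After op 5 tick(10): ref=26.0000 raw=[28.0000 35.5000 39.0000]
After op 6 tick(1): ref=27.0000 raw=[29.2000 37.0000 40.5000]
Wrap final raw readings (mod 12): 29.2000 mod 12 = 5.2000; 37.0000 mod 12 = 1.0000; 40.5000 mod 12 = 4.5000

Answer: 5.2000 1.0000 4.5000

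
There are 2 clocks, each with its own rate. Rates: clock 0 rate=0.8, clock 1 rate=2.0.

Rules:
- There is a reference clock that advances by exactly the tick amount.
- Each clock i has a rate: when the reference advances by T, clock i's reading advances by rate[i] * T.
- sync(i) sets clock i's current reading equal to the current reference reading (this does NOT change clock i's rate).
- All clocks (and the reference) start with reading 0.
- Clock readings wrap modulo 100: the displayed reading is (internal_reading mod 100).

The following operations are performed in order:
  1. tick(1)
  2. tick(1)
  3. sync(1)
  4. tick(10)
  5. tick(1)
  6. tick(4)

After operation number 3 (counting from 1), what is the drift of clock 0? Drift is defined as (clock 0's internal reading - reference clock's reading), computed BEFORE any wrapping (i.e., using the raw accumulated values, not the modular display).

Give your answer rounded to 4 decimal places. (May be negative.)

Answer: -0.4000

Derivation:
After op 1 tick(1): ref=1.0000 raw=[0.8000 2.0000]
After op 2 tick(1): ref=2.0000 raw=[1.6000 4.0000]
After op 3 sync(1): ref=2.0000 raw=[1.6000 2.0000]
Drift of clock 0 after op 3: 1.6000 - 2.0000 = -0.4000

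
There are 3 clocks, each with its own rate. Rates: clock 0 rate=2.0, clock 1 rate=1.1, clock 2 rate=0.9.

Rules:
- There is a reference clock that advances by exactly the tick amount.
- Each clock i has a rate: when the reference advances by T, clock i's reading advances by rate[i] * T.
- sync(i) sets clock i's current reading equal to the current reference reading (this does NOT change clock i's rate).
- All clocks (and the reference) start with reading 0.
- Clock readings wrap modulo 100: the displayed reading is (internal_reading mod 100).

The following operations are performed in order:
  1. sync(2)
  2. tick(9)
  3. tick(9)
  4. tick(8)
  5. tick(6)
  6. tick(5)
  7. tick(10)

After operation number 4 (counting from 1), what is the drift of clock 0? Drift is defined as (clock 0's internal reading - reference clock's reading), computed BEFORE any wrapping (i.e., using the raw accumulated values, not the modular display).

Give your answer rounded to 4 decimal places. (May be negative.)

After op 1 sync(2): ref=0.0000 raw=[0.0000 0.0000 0.0000]
After op 2 tick(9): ref=9.0000 raw=[18.0000 9.9000 8.1000]
After op 3 tick(9): ref=18.0000 raw=[36.0000 19.8000 16.2000]
After op 4 tick(8): ref=26.0000 raw=[52.0000 28.6000 23.4000]
Drift of clock 0 after op 4: 52.0000 - 26.0000 = 26.0000

Answer: 26.0000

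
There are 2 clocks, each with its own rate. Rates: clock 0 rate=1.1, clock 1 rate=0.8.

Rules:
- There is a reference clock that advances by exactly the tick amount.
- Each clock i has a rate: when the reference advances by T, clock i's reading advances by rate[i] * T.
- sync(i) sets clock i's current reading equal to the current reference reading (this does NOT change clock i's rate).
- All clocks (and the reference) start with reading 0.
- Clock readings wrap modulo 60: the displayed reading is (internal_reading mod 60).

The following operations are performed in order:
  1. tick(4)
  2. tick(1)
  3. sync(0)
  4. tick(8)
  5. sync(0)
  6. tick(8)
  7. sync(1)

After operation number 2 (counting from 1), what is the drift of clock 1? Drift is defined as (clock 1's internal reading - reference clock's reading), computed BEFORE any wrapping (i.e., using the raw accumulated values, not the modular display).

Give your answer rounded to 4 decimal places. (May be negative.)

Answer: -1.0000

Derivation:
After op 1 tick(4): ref=4.0000 raw=[4.4000 3.2000]
After op 2 tick(1): ref=5.0000 raw=[5.5000 4.0000]
Drift of clock 1 after op 2: 4.0000 - 5.0000 = -1.0000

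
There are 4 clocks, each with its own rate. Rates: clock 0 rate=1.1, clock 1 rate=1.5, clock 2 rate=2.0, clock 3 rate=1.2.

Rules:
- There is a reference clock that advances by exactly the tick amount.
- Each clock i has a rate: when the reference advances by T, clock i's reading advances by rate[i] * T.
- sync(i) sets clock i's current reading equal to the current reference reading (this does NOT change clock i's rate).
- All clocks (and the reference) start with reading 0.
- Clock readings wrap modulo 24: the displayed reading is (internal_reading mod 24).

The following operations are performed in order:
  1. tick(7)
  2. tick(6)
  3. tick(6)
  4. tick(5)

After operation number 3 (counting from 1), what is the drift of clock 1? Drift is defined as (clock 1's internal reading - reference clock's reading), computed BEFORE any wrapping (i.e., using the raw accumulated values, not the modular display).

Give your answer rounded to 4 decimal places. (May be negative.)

Answer: 9.5000

Derivation:
After op 1 tick(7): ref=7.0000 raw=[7.7000 10.5000 14.0000 8.4000]
After op 2 tick(6): ref=13.0000 raw=[14.3000 19.5000 26.0000 15.6000]
After op 3 tick(6): ref=19.0000 raw=[20.9000 28.5000 38.0000 22.8000]
Drift of clock 1 after op 3: 28.5000 - 19.0000 = 9.5000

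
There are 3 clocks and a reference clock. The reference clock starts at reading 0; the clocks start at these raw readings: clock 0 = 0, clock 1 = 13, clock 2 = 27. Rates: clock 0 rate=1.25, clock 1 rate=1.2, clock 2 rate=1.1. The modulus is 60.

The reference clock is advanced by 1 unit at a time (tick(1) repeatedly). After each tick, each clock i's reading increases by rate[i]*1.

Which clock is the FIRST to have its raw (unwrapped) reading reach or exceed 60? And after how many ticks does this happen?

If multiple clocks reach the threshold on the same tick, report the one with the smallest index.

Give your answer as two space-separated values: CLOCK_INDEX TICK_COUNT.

clock 0: start=0, rate=1.25, needs 60-0 = 60; ticks = ceil(60/1.25) = ceil(48.0000) = 48; reading at tick 48 = 0 + 1.25*48 = 60.0000
clock 1: start=13, rate=1.2, needs 60-13 = 47; ticks = ceil(47/1.2) = ceil(39.1667) = 40; reading at tick 40 = 13 + 1.2*40 = 61.0000
clock 2: start=27, rate=1.1, needs 60-27 = 33; ticks = ceil(33/1.1) = ceil(30.0000) = 30; reading at tick 30 = 27 + 1.1*30 = 60.0000
Minimum tick count = 30; winners = [2]; smallest index = 2

Answer: 2 30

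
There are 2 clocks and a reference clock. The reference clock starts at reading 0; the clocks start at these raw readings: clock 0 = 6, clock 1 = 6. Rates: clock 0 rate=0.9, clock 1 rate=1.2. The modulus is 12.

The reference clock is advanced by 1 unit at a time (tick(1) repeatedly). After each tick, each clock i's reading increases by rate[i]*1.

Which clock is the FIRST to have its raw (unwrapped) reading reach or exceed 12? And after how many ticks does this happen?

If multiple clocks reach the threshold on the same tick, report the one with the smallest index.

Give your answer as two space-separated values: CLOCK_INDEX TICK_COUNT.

Answer: 1 5

Derivation:
clock 0: start=6, rate=0.9, needs 12-6 = 6; ticks = ceil(6/0.9) = ceil(6.6667) = 7; reading at tick 7 = 6 + 0.9*7 = 12.3000
clock 1: start=6, rate=1.2, needs 12-6 = 6; ticks = ceil(6/1.2) = ceil(5.0000) = 5; reading at tick 5 = 6 + 1.2*5 = 12.0000
Minimum tick count = 5; winners = [1]; smallest index = 1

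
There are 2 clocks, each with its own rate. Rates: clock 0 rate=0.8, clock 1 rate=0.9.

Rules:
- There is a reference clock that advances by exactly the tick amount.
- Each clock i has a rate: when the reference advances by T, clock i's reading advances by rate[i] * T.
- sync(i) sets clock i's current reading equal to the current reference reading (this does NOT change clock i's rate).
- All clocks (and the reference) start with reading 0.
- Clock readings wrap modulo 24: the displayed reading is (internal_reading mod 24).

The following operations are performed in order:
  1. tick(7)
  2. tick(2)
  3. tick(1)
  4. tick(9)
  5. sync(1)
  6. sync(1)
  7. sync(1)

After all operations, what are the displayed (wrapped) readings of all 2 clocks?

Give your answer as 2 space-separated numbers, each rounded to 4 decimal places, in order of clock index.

Answer: 15.2000 19.0000

Derivation:
After op 1 tick(7): ref=7.0000 raw=[5.6000 6.3000]
After op 2 tick(2): ref=9.0000 raw=[7.2000 8.1000]
After op 3 tick(1): ref=10.0000 raw=[8.0000 9.0000]
After op 4 tick(9): ref=19.0000 raw=[15.2000 17.1000]
After op 5 sync(1): ref=19.0000 raw=[15.2000 19.0000]
After op 6 sync(1): ref=19.0000 raw=[15.2000 19.0000]
After op 7 sync(1): ref=19.0000 raw=[15.2000 19.0000]
Wrap final raw readings (mod 24): 15.2000 mod 24 = 15.2000; 19.0000 mod 24 = 19.0000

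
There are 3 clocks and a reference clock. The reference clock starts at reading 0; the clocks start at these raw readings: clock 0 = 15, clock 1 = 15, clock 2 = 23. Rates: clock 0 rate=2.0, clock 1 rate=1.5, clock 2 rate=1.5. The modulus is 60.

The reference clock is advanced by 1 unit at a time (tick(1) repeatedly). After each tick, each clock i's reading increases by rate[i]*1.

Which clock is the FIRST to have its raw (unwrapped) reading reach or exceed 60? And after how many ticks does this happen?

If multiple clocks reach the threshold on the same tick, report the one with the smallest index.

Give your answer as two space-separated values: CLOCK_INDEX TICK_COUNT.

clock 0: start=15, rate=2.0, needs 60-15 = 45; ticks = ceil(45/2.0) = ceil(22.5000) = 23; reading at tick 23 = 15 + 2.0*23 = 61.0000
clock 1: start=15, rate=1.5, needs 60-15 = 45; ticks = ceil(45/1.5) = ceil(30.0000) = 30; reading at tick 30 = 15 + 1.5*30 = 60.0000
clock 2: start=23, rate=1.5, needs 60-23 = 37; ticks = ceil(37/1.5) = ceil(24.6667) = 25; reading at tick 25 = 23 + 1.5*25 = 60.5000
Minimum tick count = 23; winners = [0]; smallest index = 0

Answer: 0 23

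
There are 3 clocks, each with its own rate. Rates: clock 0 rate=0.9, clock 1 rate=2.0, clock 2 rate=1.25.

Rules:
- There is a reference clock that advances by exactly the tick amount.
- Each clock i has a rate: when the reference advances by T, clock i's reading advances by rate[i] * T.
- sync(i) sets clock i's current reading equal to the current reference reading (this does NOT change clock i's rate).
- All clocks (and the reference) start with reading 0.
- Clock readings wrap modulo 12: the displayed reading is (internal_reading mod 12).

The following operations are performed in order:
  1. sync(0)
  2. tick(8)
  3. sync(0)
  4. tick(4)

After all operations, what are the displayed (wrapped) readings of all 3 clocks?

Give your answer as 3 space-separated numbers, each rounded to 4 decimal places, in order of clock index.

After op 1 sync(0): ref=0.0000 raw=[0.0000 0.0000 0.0000]
After op 2 tick(8): ref=8.0000 raw=[7.2000 16.0000 10.0000]
After op 3 sync(0): ref=8.0000 raw=[8.0000 16.0000 10.0000]
After op 4 tick(4): ref=12.0000 raw=[11.6000 24.0000 15.0000]
Wrap final raw readings (mod 12): 11.6000 mod 12 = 11.6000; 24.0000 mod 12 = 0.0000; 15.0000 mod 12 = 3.0000

Answer: 11.6000 0.0000 3.0000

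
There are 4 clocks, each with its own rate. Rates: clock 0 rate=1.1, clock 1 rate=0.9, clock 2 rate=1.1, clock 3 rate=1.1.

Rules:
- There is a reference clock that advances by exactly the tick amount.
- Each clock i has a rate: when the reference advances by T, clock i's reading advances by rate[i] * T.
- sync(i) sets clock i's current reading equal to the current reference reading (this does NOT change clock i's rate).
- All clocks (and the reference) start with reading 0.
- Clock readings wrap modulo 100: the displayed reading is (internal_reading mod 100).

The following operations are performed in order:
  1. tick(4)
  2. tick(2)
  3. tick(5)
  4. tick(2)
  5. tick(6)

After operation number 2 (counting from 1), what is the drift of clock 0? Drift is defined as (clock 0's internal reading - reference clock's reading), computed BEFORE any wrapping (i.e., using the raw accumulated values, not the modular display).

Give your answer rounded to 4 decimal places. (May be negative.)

Answer: 0.6000

Derivation:
After op 1 tick(4): ref=4.0000 raw=[4.4000 3.6000 4.4000 4.4000]
After op 2 tick(2): ref=6.0000 raw=[6.6000 5.4000 6.6000 6.6000]
Drift of clock 0 after op 2: 6.6000 - 6.0000 = 0.6000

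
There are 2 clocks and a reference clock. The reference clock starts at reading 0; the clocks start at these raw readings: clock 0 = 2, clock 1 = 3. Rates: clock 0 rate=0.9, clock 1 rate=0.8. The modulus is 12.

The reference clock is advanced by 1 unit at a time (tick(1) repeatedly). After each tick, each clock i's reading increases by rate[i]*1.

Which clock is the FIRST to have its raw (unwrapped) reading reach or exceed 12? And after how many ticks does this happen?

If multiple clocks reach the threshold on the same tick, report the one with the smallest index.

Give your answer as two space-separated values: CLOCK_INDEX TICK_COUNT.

Answer: 0 12

Derivation:
clock 0: start=2, rate=0.9, needs 12-2 = 10; ticks = ceil(10/0.9) = ceil(11.1111) = 12; reading at tick 12 = 2 + 0.9*12 = 12.8000
clock 1: start=3, rate=0.8, needs 12-3 = 9; ticks = ceil(9/0.8) = ceil(11.2500) = 12; reading at tick 12 = 3 + 0.8*12 = 12.6000
Minimum tick count = 12; winners = [0, 1]; smallest index = 0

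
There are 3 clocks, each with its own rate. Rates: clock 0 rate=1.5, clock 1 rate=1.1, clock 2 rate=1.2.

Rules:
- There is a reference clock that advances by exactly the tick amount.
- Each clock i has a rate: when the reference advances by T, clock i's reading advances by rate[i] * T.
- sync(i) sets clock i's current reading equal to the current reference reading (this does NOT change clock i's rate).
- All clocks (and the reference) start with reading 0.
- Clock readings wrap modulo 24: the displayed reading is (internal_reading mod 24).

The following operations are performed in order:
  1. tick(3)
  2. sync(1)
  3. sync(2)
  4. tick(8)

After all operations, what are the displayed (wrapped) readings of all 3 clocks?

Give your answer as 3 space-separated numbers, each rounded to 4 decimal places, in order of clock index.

After op 1 tick(3): ref=3.0000 raw=[4.5000 3.3000 3.6000]
After op 2 sync(1): ref=3.0000 raw=[4.5000 3.0000 3.6000]
After op 3 sync(2): ref=3.0000 raw=[4.5000 3.0000 3.0000]
After op 4 tick(8): ref=11.0000 raw=[16.5000 11.8000 12.6000]
Wrap final raw readings (mod 24): 16.5000 mod 24 = 16.5000; 11.8000 mod 24 = 11.8000; 12.6000 mod 24 = 12.6000

Answer: 16.5000 11.8000 12.6000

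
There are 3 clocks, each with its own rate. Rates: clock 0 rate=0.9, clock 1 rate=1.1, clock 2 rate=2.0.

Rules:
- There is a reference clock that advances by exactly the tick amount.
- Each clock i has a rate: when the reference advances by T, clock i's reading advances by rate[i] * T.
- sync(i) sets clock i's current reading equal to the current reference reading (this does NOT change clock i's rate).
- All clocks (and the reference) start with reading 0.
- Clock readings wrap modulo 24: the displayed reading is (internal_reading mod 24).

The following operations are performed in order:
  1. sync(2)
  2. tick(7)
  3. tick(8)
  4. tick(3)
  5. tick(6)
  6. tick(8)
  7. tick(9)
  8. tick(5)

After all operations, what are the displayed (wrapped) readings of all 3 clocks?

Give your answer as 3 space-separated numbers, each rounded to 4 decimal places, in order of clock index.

After op 1 sync(2): ref=0.0000 raw=[0.0000 0.0000 0.0000]
After op 2 tick(7): ref=7.0000 raw=[6.3000 7.7000 14.0000]
After op 3 tick(8): ref=15.0000 raw=[13.5000 16.5000 30.0000]
After op 4 tick(3): ref=18.0000 raw=[16.2000 19.8000 36.0000]
After op 5 tick(6): ref=24.0000 raw=[21.6000 26.4000 48.0000]
After op 6 tick(8): ref=32.0000 raw=[28.8000 35.2000 64.0000]
After op 7 tick(9): ref=41.0000 raw=[36.9000 45.1000 82.0000]
After op 8 tick(5): ref=46.0000 raw=[41.4000 50.6000 92.0000]
Wrap final raw readings (mod 24): 41.4000 mod 24 = 17.4000; 50.6000 mod 24 = 2.6000; 92.0000 mod 24 = 20.0000

Answer: 17.4000 2.6000 20.0000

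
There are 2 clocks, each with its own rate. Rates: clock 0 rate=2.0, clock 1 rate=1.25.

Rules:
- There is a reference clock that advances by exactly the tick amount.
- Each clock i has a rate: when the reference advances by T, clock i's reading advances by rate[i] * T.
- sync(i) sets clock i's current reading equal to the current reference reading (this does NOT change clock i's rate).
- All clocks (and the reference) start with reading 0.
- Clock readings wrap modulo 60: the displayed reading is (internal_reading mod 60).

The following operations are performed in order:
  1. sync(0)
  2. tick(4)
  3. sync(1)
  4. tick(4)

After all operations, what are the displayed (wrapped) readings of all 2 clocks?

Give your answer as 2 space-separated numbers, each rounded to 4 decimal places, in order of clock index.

Answer: 16.0000 9.0000

Derivation:
After op 1 sync(0): ref=0.0000 raw=[0.0000 0.0000]
After op 2 tick(4): ref=4.0000 raw=[8.0000 5.0000]
After op 3 sync(1): ref=4.0000 raw=[8.0000 4.0000]
After op 4 tick(4): ref=8.0000 raw=[16.0000 9.0000]
Wrap final raw readings (mod 60): 16.0000 mod 60 = 16.0000; 9.0000 mod 60 = 9.0000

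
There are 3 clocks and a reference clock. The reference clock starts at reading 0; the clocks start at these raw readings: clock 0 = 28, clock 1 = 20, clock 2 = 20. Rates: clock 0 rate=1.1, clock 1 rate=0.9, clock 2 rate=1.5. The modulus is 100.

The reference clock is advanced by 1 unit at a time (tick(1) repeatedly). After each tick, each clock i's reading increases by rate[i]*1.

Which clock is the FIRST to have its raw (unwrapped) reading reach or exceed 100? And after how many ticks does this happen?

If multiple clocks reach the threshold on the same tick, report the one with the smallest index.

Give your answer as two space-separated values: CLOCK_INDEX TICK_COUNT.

Answer: 2 54

Derivation:
clock 0: start=28, rate=1.1, needs 100-28 = 72; ticks = ceil(72/1.1) = ceil(65.4545) = 66; reading at tick 66 = 28 + 1.1*66 = 100.6000
clock 1: start=20, rate=0.9, needs 100-20 = 80; ticks = ceil(80/0.9) = ceil(88.8889) = 89; reading at tick 89 = 20 + 0.9*89 = 100.1000
clock 2: start=20, rate=1.5, needs 100-20 = 80; ticks = ceil(80/1.5) = ceil(53.3333) = 54; reading at tick 54 = 20 + 1.5*54 = 101.0000
Minimum tick count = 54; winners = [2]; smallest index = 2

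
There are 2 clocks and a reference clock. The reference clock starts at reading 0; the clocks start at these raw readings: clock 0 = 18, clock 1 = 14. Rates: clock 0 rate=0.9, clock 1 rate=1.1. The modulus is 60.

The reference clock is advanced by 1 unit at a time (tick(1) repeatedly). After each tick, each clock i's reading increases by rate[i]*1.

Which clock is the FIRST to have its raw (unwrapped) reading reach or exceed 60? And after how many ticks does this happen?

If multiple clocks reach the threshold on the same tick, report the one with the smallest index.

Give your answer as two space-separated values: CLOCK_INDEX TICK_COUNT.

clock 0: start=18, rate=0.9, needs 60-18 = 42; ticks = ceil(42/0.9) = ceil(46.6667) = 47; reading at tick 47 = 18 + 0.9*47 = 60.3000
clock 1: start=14, rate=1.1, needs 60-14 = 46; ticks = ceil(46/1.1) = ceil(41.8182) = 42; reading at tick 42 = 14 + 1.1*42 = 60.2000
Minimum tick count = 42; winners = [1]; smallest index = 1

Answer: 1 42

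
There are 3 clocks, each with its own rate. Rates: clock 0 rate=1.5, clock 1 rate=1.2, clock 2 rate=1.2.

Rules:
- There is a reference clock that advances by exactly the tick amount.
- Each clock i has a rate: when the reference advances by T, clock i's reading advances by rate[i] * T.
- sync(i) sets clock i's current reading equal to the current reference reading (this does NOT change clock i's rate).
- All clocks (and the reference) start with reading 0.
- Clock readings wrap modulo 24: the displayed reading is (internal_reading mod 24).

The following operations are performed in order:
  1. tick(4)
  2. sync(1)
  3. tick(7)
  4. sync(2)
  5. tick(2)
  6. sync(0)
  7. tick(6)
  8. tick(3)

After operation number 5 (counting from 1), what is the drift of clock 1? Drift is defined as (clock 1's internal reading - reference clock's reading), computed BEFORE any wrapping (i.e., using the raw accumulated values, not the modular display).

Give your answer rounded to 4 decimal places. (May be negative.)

After op 1 tick(4): ref=4.0000 raw=[6.0000 4.8000 4.8000]
After op 2 sync(1): ref=4.0000 raw=[6.0000 4.0000 4.8000]
After op 3 tick(7): ref=11.0000 raw=[16.5000 12.4000 13.2000]
After op 4 sync(2): ref=11.0000 raw=[16.5000 12.4000 11.0000]
After op 5 tick(2): ref=13.0000 raw=[19.5000 14.8000 13.4000]
Drift of clock 1 after op 5: 14.8000 - 13.0000 = 1.8000

Answer: 1.8000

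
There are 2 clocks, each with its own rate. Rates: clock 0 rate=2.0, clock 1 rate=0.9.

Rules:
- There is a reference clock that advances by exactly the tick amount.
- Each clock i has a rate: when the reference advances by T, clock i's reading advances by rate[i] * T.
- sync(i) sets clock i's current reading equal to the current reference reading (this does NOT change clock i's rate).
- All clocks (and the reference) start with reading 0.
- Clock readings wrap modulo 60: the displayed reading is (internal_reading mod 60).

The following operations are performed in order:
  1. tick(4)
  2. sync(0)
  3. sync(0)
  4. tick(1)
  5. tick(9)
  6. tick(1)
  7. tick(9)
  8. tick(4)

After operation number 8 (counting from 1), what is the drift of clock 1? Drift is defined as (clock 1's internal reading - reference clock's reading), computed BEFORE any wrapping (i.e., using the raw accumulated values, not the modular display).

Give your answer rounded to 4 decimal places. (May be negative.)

After op 1 tick(4): ref=4.0000 raw=[8.0000 3.6000]
After op 2 sync(0): ref=4.0000 raw=[4.0000 3.6000]
After op 3 sync(0): ref=4.0000 raw=[4.0000 3.6000]
After op 4 tick(1): ref=5.0000 raw=[6.0000 4.5000]
After op 5 tick(9): ref=14.0000 raw=[24.0000 12.6000]
After op 6 tick(1): ref=15.0000 raw=[26.0000 13.5000]
After op 7 tick(9): ref=24.0000 raw=[44.0000 21.6000]
After op 8 tick(4): ref=28.0000 raw=[52.0000 25.2000]
Drift of clock 1 after op 8: 25.2000 - 28.0000 = -2.8000

Answer: -2.8000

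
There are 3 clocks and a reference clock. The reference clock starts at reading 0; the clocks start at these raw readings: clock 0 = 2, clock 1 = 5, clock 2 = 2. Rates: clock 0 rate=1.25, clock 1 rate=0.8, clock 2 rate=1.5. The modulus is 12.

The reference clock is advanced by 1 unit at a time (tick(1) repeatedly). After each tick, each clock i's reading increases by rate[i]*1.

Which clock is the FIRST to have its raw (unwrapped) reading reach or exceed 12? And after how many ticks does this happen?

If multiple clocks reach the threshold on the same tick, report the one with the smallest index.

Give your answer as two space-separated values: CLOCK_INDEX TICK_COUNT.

clock 0: start=2, rate=1.25, needs 12-2 = 10; ticks = ceil(10/1.25) = ceil(8.0000) = 8; reading at tick 8 = 2 + 1.25*8 = 12.0000
clock 1: start=5, rate=0.8, needs 12-5 = 7; ticks = ceil(7/0.8) = ceil(8.7500) = 9; reading at tick 9 = 5 + 0.8*9 = 12.2000
clock 2: start=2, rate=1.5, needs 12-2 = 10; ticks = ceil(10/1.5) = ceil(6.6667) = 7; reading at tick 7 = 2 + 1.5*7 = 12.5000
Minimum tick count = 7; winners = [2]; smallest index = 2

Answer: 2 7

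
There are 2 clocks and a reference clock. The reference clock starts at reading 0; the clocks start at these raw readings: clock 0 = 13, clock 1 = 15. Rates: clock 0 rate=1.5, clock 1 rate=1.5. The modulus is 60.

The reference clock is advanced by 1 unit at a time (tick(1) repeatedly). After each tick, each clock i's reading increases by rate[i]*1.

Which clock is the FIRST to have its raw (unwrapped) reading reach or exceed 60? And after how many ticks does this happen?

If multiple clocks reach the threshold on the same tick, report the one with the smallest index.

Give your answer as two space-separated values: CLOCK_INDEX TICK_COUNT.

clock 0: start=13, rate=1.5, needs 60-13 = 47; ticks = ceil(47/1.5) = ceil(31.3333) = 32; reading at tick 32 = 13 + 1.5*32 = 61.0000
clock 1: start=15, rate=1.5, needs 60-15 = 45; ticks = ceil(45/1.5) = ceil(30.0000) = 30; reading at tick 30 = 15 + 1.5*30 = 60.0000
Minimum tick count = 30; winners = [1]; smallest index = 1

Answer: 1 30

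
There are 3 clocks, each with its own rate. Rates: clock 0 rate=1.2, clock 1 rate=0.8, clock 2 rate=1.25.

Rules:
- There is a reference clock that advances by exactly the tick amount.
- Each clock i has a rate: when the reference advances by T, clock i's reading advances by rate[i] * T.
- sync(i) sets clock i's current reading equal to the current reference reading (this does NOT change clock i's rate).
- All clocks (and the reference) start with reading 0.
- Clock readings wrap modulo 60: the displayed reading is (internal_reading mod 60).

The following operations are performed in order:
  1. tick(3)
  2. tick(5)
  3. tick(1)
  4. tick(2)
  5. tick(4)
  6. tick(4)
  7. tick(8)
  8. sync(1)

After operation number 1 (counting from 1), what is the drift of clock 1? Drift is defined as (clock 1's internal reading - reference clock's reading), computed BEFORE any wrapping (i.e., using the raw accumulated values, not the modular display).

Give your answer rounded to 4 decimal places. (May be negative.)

Answer: -0.6000

Derivation:
After op 1 tick(3): ref=3.0000 raw=[3.6000 2.4000 3.7500]
Drift of clock 1 after op 1: 2.4000 - 3.0000 = -0.6000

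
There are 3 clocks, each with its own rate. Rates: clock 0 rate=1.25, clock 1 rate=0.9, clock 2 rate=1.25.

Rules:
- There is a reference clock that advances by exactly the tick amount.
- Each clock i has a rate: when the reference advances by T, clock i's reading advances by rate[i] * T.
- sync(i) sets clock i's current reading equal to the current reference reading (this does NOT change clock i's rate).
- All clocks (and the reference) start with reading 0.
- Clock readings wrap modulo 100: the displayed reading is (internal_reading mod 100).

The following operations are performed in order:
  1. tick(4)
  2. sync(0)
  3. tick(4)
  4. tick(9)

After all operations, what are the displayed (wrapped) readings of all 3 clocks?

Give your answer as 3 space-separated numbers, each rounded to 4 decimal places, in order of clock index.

Answer: 20.2500 15.3000 21.2500

Derivation:
After op 1 tick(4): ref=4.0000 raw=[5.0000 3.6000 5.0000]
After op 2 sync(0): ref=4.0000 raw=[4.0000 3.6000 5.0000]
After op 3 tick(4): ref=8.0000 raw=[9.0000 7.2000 10.0000]
After op 4 tick(9): ref=17.0000 raw=[20.2500 15.3000 21.2500]
Wrap final raw readings (mod 100): 20.2500 mod 100 = 20.2500; 15.3000 mod 100 = 15.3000; 21.2500 mod 100 = 21.2500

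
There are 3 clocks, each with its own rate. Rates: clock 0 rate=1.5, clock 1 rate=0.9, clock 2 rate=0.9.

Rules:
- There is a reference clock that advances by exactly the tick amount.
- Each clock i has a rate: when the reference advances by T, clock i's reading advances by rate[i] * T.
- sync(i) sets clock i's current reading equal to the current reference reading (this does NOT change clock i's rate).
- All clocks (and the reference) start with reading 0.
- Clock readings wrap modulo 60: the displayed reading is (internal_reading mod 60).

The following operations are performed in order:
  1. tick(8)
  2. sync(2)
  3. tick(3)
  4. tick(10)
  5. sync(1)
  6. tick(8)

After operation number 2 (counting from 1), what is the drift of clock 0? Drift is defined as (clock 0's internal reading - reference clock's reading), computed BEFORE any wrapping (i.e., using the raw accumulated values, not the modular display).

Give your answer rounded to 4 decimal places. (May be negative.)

Answer: 4.0000

Derivation:
After op 1 tick(8): ref=8.0000 raw=[12.0000 7.2000 7.2000]
After op 2 sync(2): ref=8.0000 raw=[12.0000 7.2000 8.0000]
Drift of clock 0 after op 2: 12.0000 - 8.0000 = 4.0000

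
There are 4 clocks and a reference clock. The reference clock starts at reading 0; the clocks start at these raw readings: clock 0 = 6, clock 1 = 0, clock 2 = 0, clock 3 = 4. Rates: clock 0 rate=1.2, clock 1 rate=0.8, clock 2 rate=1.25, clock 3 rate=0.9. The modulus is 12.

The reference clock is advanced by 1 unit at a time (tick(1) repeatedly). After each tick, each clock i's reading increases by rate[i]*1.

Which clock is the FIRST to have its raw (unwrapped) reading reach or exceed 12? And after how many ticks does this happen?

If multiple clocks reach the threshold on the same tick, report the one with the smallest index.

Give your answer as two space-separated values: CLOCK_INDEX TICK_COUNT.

Answer: 0 5

Derivation:
clock 0: start=6, rate=1.2, needs 12-6 = 6; ticks = ceil(6/1.2) = ceil(5.0000) = 5; reading at tick 5 = 6 + 1.2*5 = 12.0000
clock 1: start=0, rate=0.8, needs 12-0 = 12; ticks = ceil(12/0.8) = ceil(15.0000) = 15; reading at tick 15 = 0 + 0.8*15 = 12.0000
clock 2: start=0, rate=1.25, needs 12-0 = 12; ticks = ceil(12/1.25) = ceil(9.6000) = 10; reading at tick 10 = 0 + 1.25*10 = 12.5000
clock 3: start=4, rate=0.9, needs 12-4 = 8; ticks = ceil(8/0.9) = ceil(8.8889) = 9; reading at tick 9 = 4 + 0.9*9 = 12.1000
Minimum tick count = 5; winners = [0]; smallest index = 0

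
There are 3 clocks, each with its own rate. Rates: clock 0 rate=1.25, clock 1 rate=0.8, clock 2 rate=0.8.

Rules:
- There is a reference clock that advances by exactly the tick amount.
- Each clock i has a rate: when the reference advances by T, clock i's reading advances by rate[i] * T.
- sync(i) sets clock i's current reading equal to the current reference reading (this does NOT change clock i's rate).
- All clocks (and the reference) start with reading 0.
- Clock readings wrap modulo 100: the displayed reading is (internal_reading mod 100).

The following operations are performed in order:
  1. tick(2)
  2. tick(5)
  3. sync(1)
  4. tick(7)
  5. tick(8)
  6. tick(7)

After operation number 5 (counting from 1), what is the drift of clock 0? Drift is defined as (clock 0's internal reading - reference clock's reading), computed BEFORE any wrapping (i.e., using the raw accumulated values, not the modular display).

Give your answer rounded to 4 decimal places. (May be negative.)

After op 1 tick(2): ref=2.0000 raw=[2.5000 1.6000 1.6000]
After op 2 tick(5): ref=7.0000 raw=[8.7500 5.6000 5.6000]
After op 3 sync(1): ref=7.0000 raw=[8.7500 7.0000 5.6000]
After op 4 tick(7): ref=14.0000 raw=[17.5000 12.6000 11.2000]
After op 5 tick(8): ref=22.0000 raw=[27.5000 19.0000 17.6000]
Drift of clock 0 after op 5: 27.5000 - 22.0000 = 5.5000

Answer: 5.5000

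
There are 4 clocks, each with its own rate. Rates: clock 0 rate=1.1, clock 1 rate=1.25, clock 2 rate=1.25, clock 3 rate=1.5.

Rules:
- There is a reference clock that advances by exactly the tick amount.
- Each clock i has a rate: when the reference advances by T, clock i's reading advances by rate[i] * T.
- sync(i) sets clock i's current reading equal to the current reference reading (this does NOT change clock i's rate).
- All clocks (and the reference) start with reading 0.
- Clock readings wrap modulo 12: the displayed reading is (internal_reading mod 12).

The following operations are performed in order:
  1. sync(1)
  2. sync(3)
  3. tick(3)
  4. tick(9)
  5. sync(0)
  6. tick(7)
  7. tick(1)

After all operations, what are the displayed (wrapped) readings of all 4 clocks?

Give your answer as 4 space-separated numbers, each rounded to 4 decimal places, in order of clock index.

After op 1 sync(1): ref=0.0000 raw=[0.0000 0.0000 0.0000 0.0000]
After op 2 sync(3): ref=0.0000 raw=[0.0000 0.0000 0.0000 0.0000]
After op 3 tick(3): ref=3.0000 raw=[3.3000 3.7500 3.7500 4.5000]
After op 4 tick(9): ref=12.0000 raw=[13.2000 15.0000 15.0000 18.0000]
After op 5 sync(0): ref=12.0000 raw=[12.0000 15.0000 15.0000 18.0000]
After op 6 tick(7): ref=19.0000 raw=[19.7000 23.7500 23.7500 28.5000]
After op 7 tick(1): ref=20.0000 raw=[20.8000 25.0000 25.0000 30.0000]
Wrap final raw readings (mod 12): 20.8000 mod 12 = 8.8000; 25.0000 mod 12 = 1.0000; 25.0000 mod 12 = 1.0000; 30.0000 mod 12 = 6.0000

Answer: 8.8000 1.0000 1.0000 6.0000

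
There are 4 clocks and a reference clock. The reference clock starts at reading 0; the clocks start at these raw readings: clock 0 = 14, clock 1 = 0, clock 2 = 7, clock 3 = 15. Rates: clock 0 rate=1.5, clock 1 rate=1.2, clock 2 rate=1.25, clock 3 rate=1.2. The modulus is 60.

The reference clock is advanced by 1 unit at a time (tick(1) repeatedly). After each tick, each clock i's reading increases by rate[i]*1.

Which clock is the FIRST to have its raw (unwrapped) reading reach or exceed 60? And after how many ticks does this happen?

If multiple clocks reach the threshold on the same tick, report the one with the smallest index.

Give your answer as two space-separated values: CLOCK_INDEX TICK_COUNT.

Answer: 0 31

Derivation:
clock 0: start=14, rate=1.5, needs 60-14 = 46; ticks = ceil(46/1.5) = ceil(30.6667) = 31; reading at tick 31 = 14 + 1.5*31 = 60.5000
clock 1: start=0, rate=1.2, needs 60-0 = 60; ticks = ceil(60/1.2) = ceil(50.0000) = 50; reading at tick 50 = 0 + 1.2*50 = 60.0000
clock 2: start=7, rate=1.25, needs 60-7 = 53; ticks = ceil(53/1.25) = ceil(42.4000) = 43; reading at tick 43 = 7 + 1.25*43 = 60.7500
clock 3: start=15, rate=1.2, needs 60-15 = 45; ticks = ceil(45/1.2) = ceil(37.5000) = 38; reading at tick 38 = 15 + 1.2*38 = 60.6000
Minimum tick count = 31; winners = [0]; smallest index = 0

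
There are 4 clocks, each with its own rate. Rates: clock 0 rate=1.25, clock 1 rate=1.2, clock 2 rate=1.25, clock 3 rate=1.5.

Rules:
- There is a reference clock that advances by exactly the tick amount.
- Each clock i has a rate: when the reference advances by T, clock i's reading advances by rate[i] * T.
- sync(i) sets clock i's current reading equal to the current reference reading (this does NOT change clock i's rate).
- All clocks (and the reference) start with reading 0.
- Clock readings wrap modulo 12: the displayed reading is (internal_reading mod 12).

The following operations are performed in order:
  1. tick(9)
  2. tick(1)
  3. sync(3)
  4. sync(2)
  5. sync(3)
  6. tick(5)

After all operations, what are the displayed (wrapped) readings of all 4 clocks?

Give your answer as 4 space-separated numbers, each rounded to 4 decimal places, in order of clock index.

Answer: 6.7500 6.0000 4.2500 5.5000

Derivation:
After op 1 tick(9): ref=9.0000 raw=[11.2500 10.8000 11.2500 13.5000]
After op 2 tick(1): ref=10.0000 raw=[12.5000 12.0000 12.5000 15.0000]
After op 3 sync(3): ref=10.0000 raw=[12.5000 12.0000 12.5000 10.0000]
After op 4 sync(2): ref=10.0000 raw=[12.5000 12.0000 10.0000 10.0000]
After op 5 sync(3): ref=10.0000 raw=[12.5000 12.0000 10.0000 10.0000]
After op 6 tick(5): ref=15.0000 raw=[18.7500 18.0000 16.2500 17.5000]
Wrap final raw readings (mod 12): 18.7500 mod 12 = 6.7500; 18.0000 mod 12 = 6.0000; 16.2500 mod 12 = 4.2500; 17.5000 mod 12 = 5.5000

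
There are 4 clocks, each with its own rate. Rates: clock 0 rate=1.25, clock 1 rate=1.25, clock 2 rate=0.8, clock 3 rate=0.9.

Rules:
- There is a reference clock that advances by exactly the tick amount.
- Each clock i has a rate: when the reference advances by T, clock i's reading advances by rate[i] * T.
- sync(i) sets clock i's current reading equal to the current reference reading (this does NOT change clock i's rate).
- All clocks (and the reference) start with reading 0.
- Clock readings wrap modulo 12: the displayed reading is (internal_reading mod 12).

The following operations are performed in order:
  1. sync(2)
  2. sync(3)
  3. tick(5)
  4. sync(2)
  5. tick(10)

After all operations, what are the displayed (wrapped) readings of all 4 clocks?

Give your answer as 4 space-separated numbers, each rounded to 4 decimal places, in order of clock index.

After op 1 sync(2): ref=0.0000 raw=[0.0000 0.0000 0.0000 0.0000]
After op 2 sync(3): ref=0.0000 raw=[0.0000 0.0000 0.0000 0.0000]
After op 3 tick(5): ref=5.0000 raw=[6.2500 6.2500 4.0000 4.5000]
After op 4 sync(2): ref=5.0000 raw=[6.2500 6.2500 5.0000 4.5000]
After op 5 tick(10): ref=15.0000 raw=[18.7500 18.7500 13.0000 13.5000]
Wrap final raw readings (mod 12): 18.7500 mod 12 = 6.7500; 18.7500 mod 12 = 6.7500; 13.0000 mod 12 = 1.0000; 13.5000 mod 12 = 1.5000

Answer: 6.7500 6.7500 1.0000 1.5000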